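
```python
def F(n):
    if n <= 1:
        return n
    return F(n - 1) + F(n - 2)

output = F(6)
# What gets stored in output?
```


F(6)
= F(5) + F(4)
= (F(4) + F(3)) + F(4)
Computing bottom-up: F(0)=0, F(1)=1, F(2)=1, F(3)=2, F(4)=3, F(5)=5, F(6)=8
= 8


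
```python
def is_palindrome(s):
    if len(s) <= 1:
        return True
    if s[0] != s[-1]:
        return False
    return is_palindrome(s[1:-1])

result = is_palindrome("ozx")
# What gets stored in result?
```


is_palindrome("ozx")
"ozx": s[0]='o' != s[-1]='x' -> False
= False


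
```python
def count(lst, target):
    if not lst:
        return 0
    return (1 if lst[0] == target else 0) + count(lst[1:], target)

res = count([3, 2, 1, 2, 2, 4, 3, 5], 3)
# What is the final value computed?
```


count([3, 2, 1, 2, 2, 4, 3, 5], 3)
lst[0]=3 == 3: 1 + count([2, 1, 2, 2, 4, 3, 5], 3)
lst[0]=2 != 3: 0 + count([1, 2, 2, 4, 3, 5], 3)
lst[0]=1 != 3: 0 + count([2, 2, 4, 3, 5], 3)
lst[0]=2 != 3: 0 + count([2, 4, 3, 5], 3)
lst[0]=2 != 3: 0 + count([4, 3, 5], 3)
lst[0]=4 != 3: 0 + count([3, 5], 3)
lst[0]=3 == 3: 1 + count([5], 3)
lst[0]=5 != 3: 0 + count([], 3)
= 2


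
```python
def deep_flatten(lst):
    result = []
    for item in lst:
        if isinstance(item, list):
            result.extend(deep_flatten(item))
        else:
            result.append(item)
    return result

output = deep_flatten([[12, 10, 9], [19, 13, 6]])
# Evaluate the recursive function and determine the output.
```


deep_flatten([[12, 10, 9], [19, 13, 6]])
Processing each element:
  [12, 10, 9] is a list -> deep_flatten recursively -> [12, 10, 9]
  [19, 13, 6] is a list -> deep_flatten recursively -> [19, 13, 6]
= [12, 10, 9, 19, 13, 6]


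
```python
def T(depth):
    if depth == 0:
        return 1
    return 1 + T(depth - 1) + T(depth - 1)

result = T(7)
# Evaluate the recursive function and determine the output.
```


T(7)
= 1 + T(6) + T(6)
= 1 + 2 * T(6)
T(k) = 2^(k+1) - 1
T(0) = 1
T(1) = 3
T(2) = 7
T(3) = 15
T(4) = 31
T(7) = 2^8 - 1 = 255


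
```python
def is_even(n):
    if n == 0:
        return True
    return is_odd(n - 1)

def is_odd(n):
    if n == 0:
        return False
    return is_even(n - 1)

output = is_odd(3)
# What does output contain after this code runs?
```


is_odd(3)
= is_even(2)
= is_odd(1)
= is_even(0)
n == 0: return True
= True


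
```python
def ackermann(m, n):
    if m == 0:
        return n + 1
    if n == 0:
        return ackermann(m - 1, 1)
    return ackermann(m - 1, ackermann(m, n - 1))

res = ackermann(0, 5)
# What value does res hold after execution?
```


ackermann(0, 5)
m == 0: return 5 + 1 = 6
= 6


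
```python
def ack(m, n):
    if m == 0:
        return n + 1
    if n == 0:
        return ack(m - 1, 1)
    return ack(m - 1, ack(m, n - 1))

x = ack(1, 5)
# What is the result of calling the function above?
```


ack(1, 5)
= ack(0, ack(1, 4))
First compute ack(1, 4) = 6
= ack(0, 6)
= 7


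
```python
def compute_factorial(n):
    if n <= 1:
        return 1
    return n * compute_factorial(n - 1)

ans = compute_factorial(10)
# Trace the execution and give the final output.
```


compute_factorial(10)
= 10 * compute_factorial(9)
= 10 * 9 * compute_factorial(8)
= 10 * 9 * 8 * compute_factorial(7)
= 10 * 9 * 8 * 7 * compute_factorial(6)
= 10 * 9 * 8 * 7 * 6 * compute_factorial(5)
= 10 * 9 * 8 * 7 * 6 * 5 * compute_factorial(4)
= 10 * 9 * 8 * 7 * 6 * 5 * 4 * compute_factorial(3)
= 10 * 9 * 8 * 7 * 6 * 5 * 4 * 3 * compute_factorial(2)
= 10 * 9 * 8 * 7 * 6 * 5 * 4 * 3 * 2 * compute_factorial(1)
= 10 * 9 * 8 * 7 * 6 * 5 * 4 * 3 * 2 * 1
= 3628800


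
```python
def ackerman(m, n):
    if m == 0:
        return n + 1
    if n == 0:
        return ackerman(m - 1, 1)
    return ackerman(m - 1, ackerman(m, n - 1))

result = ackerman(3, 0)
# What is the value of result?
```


ackerman(3, 0)
n == 0: return ackerman(2, 1)
= ackerman(2, 1) = 5
= 5


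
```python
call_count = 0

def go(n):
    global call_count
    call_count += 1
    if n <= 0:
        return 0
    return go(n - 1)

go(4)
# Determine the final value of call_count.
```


go(4) calls go(3) calls ... calls go(0)
Total calls: 4 + 1 (for base case) = 5


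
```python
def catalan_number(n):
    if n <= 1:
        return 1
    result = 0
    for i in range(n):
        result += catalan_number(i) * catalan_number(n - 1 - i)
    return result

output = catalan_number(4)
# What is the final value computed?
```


catalan_number(4)
= sum of catalan_number(i) * catalan_number(4-1-i) for i in 0..3
First compute sub-values bottom-up:
  catalan_number(0) = 1, catalan_number(1) = 1
  catalan_number(2) = 1*1 + 1*1 = 2
  catalan_number(3) = 1*2 + 1*1 + 2*1 = 5
Now catalan_number(4):
  catalan_number(0)*catalan_number(3) = 1*5 = 5
  catalan_number(1)*catalan_number(2) = 1*2 = 2
  catalan_number(2)*catalan_number(1) = 2*1 = 2
  catalan_number(3)*catalan_number(0) = 5*1 = 5
= 5 + 2 + 2 + 5
= 14


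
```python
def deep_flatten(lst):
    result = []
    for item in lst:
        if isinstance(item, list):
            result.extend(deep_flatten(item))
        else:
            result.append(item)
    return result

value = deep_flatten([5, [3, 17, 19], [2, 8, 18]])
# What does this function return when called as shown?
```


deep_flatten([5, [3, 17, 19], [2, 8, 18]])
Processing each element:
  5 is not a list -> append 5
  [3, 17, 19] is a list -> deep_flatten recursively -> [3, 17, 19]
  [2, 8, 18] is a list -> deep_flatten recursively -> [2, 8, 18]
= [5, 3, 17, 19, 2, 8, 18]


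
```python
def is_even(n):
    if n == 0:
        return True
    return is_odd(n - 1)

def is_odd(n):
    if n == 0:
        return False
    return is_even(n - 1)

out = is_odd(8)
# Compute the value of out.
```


is_odd(8)
= is_even(7)
= is_odd(6)
= is_even(5)
= is_odd(4)
= is_even(3)
= is_odd(2)
= is_even(1)
= is_odd(0)
n == 0: return False
= False


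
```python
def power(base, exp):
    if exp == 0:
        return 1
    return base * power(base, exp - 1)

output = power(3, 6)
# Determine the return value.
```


power(3, 6)
= 3 * power(3, 5)
= 3 * 3 * power(3, 4)
= 3 * 3 * 3 * power(3, 3)
= 3 * 3 * 3 * 3 * power(3, 2)
= 3 * 3 * 3 * 3 * 3 * power(3, 1)
= 3 * 3 * 3 * 3 * 3 * 3 * power(3, 0)
= 3 * 3 * 3 * 3 * 3 * 3 * 1
= 729


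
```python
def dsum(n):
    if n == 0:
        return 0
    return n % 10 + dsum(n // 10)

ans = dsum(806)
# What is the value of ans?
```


dsum(806)
= 6 + dsum(80)
= 6 + 0 + dsum(8)
= 6 + 0 + 8 + dsum(0)
= 6 + 0 + 8 + 0
= 14


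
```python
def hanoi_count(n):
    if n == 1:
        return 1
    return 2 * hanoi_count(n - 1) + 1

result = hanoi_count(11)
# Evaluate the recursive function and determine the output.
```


hanoi_count(11)
= 2 * hanoi_count(10) + 1
= 2 * (2 * hanoi_count(9) + 1) + 1
= 2 * (2 * (2 * hanoi_count(8) + 1) + 1) + 1
= 2 * (2 * (2 * (2 * hanoi_count(7) + 1) + 1) + 1) + 1
= 2 * (2 * (2 * (2 * (2 * hanoi_count(6) + 1) + 1) + 1) + 1) + 1
= 2 * (2 * (2 * (2 * (2 * (2 * hanoi_count(5) + 1) + 1) + 1) + 1) + 1) + 1
= 2 * (2 * (2 * (2 * (2 * (2 * (2 * hanoi_count(4) + 1) + 1) + 1) + 1) + 1) + 1) + 1
= 2 * (2 * (2 * (2 * (2 * (2 * (2 * (2 * hanoi_count(3) + 1) + 1) + 1) + 1) + 1) + 1) + 1) + 1
= 2 * (2 * (2 * (2 * (2 * (2 * (2 * (2 * (2 * hanoi_count(2) + 1) + 1) + 1) + 1) + 1) + 1) + 1) + 1) + 1
= 2 * (2 * (2 * (2 * (2 * (2 * (2 * (2 * (2 * (2 * hanoi_count(1) + 1) + 1) + 1) + 1) + 1) + 1) + 1) + 1) + 1) + 1
Now compute bottom-up:
hanoi_count(1) = 1
hanoi_count(2) = 2 * 1 + 1 = 3
hanoi_count(3) = 2 * 3 + 1 = 7
hanoi_count(4) = 2 * 7 + 1 = 15
hanoi_count(5) = 2 * 15 + 1 = 31
hanoi_count(6) = 2 * 31 + 1 = 63
hanoi_count(7) = 2 * 63 + 1 = 127
hanoi_count(8) = 2 * 127 + 1 = 255
hanoi_count(9) = 2 * 255 + 1 = 511
hanoi_count(10) = 2 * 511 + 1 = 1023
hanoi_count(11) = 2 * 1023 + 1 = 2047
= 2047


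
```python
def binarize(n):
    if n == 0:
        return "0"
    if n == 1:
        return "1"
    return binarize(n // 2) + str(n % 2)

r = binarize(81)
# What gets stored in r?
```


binarize(81)
= binarize(40) + "1"
= binarize(20) + "0" + "1"
= binarize(10) + "0" + "0" + "1"
= binarize(5) + "0" + "0" + "0" + "1"
= binarize(2) + "1" + "0" + "0" + "0" + "1"
= binarize(1) + "0" + "1" + "0" + "0" + "0" + "1"
= "1" + "0" + "1" + "0" + "0" + "0" + "1"
= "1010001"


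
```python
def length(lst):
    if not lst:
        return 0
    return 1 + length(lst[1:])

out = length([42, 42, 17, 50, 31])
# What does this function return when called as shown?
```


length([42, 42, 17, 50, 31])
= 1 + length([42, 17, 50, 31])
= 1 + 1 + length([17, 50, 31])
= 1 + 1 + 1 + length([50, 31])
= 1 + 1 + 1 + 1 + length([31])
= 1 + 1 + 1 + 1 + 1 + length([])
= 1 + 1 + 1 + 1 + 1 + 0
= 5


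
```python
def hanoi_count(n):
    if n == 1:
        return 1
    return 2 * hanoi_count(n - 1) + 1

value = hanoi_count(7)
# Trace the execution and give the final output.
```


hanoi_count(7)
= 2 * hanoi_count(6) + 1
= 2 * (2 * hanoi_count(5) + 1) + 1
= 2 * (2 * (2 * hanoi_count(4) + 1) + 1) + 1
= 2 * (2 * (2 * (2 * hanoi_count(3) + 1) + 1) + 1) + 1
= 2 * (2 * (2 * (2 * (2 * hanoi_count(2) + 1) + 1) + 1) + 1) + 1
= 2 * (2 * (2 * (2 * (2 * (2 * hanoi_count(1) + 1) + 1) + 1) + 1) + 1) + 1
Now compute bottom-up:
hanoi_count(1) = 1
hanoi_count(2) = 2 * 1 + 1 = 3
hanoi_count(3) = 2 * 3 + 1 = 7
hanoi_count(4) = 2 * 7 + 1 = 15
hanoi_count(5) = 2 * 15 + 1 = 31
hanoi_count(6) = 2 * 31 + 1 = 63
hanoi_count(7) = 2 * 63 + 1 = 127
= 127


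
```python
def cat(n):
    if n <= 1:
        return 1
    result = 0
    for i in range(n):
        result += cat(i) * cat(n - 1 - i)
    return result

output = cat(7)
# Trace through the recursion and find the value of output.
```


cat(7)
= sum of cat(i) * cat(7-1-i) for i in 0..6
First compute sub-values bottom-up:
  cat(0) = 1, cat(1) = 1
  cat(2) = 1*1 + 1*1 = 2
  cat(3) = 1*2 + 1*1 + 2*1 = 5
  cat(4) = 1*5 + 1*2 + 2*1 + 5*1 = 14
  cat(5) = 1*14 + 1*5 + 2*2 + 5*1 + 14*1 = 42
  cat(6) = 1*42 + 1*14 + 2*5 + 5*2 + 14*1 + 42*1 = 132
Now cat(7):
  cat(0)*cat(6) = 1*132 = 132
  cat(1)*cat(5) = 1*42 = 42
  cat(2)*cat(4) = 2*14 = 28
  cat(3)*cat(3) = 5*5 = 25
  cat(4)*cat(2) = 14*2 = 28
  cat(5)*cat(1) = 42*1 = 42
  cat(6)*cat(0) = 132*1 = 132
= 132 + 42 + 28 + 25 + 28 + 42 + 132
= 429


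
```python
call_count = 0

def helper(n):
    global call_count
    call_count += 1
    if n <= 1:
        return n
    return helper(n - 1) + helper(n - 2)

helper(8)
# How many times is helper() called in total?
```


helper(8) calls helper(7) and helper(6); each non-base call branches into two more.
Let C(k) = total number of calls made by helper(k), including the call to helper(k) itself.
Base cases: C(0) = 1, C(1) = 1
Recurrence: C(k) = 1 + C(k-1) + C(k-2)
  C(2) = 1 + C(1) + C(0) = 1 + 1 + 1 = 3
  C(3) = 1 + C(2) + C(1) = 1 + 3 + 1 = 5
  C(4) = 1 + C(3) + C(2) = 1 + 5 + 3 = 9
  C(5) = 1 + C(4) + C(3) = 1 + 9 + 5 = 15
  C(6) = 1 + C(5) + C(4) = 1 + 15 + 9 = 25
  C(7) = 1 + C(6) + C(5) = 1 + 25 + 15 = 41
  C(8) = 1 + C(7) + C(6) = 1 + 41 + 25 = 67
Total calls = C(8) = 67


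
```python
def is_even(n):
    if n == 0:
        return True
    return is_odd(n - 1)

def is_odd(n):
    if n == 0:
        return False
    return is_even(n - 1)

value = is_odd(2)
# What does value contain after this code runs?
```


is_odd(2)
= is_even(1)
= is_odd(0)
n == 0: return False
= False


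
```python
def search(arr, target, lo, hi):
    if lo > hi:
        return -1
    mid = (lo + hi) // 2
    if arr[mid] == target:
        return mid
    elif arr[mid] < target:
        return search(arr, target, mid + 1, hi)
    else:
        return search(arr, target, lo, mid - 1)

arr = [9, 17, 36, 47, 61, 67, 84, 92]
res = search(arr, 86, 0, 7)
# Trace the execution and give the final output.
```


search(arr, 86, 0, 7)
lo=0, hi=7, mid=3, arr[mid]=47
47 < 86, search right half
lo=4, hi=7, mid=5, arr[mid]=67
67 < 86, search right half
lo=6, hi=7, mid=6, arr[mid]=84
84 < 86, search right half
lo=7, hi=7, mid=7, arr[mid]=92
92 > 86, search left half
lo > hi, target not found, return -1
= -1


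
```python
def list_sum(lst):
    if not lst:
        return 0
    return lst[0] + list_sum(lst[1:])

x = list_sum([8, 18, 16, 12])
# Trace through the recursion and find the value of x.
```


list_sum([8, 18, 16, 12])
= 8 + list_sum([18, 16, 12])
= 8 + 18 + list_sum([16, 12])
= 8 + 18 + 16 + list_sum([12])
= 8 + 18 + 16 + 12 + list_sum([])
= 8 + 18 + 16 + 12 + 0
= 54


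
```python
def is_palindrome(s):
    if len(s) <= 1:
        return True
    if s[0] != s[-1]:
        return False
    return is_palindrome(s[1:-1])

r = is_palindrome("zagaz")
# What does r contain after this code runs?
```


is_palindrome("zagaz")
"zagaz": s[0]='z' == s[-1]='z' -> is_palindrome("aga")
"aga": s[0]='a' == s[-1]='a' -> is_palindrome("g")
"g": len <= 1 -> True
= True


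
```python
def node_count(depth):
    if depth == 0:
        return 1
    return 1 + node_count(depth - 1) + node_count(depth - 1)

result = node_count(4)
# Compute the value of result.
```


node_count(4)
= 1 + node_count(3) + node_count(3)
= 1 + 2 * node_count(3)
node_count(k) = 2^(k+1) - 1
node_count(0) = 1
node_count(1) = 3
node_count(2) = 7
node_count(3) = 15
node_count(4) = 31
node_count(4) = 2^5 - 1 = 31


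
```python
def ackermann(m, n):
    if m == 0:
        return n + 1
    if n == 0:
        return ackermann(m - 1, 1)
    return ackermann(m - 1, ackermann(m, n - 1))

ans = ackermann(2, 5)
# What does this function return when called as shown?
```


ackermann(2, 5)
= ackermann(1, ackermann(2, 4))
First compute ackermann(2, 4) = 11
= ackermann(1, 11)
= 13


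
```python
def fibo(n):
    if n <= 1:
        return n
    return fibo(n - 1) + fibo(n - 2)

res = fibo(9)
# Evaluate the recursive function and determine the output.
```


fibo(9)
= fibo(8) + fibo(7)
= (fibo(7) + fibo(6)) + fibo(7)
Computing bottom-up: fibo(0)=0, fibo(1)=1, fibo(2)=1, fibo(3)=2, fibo(4)=3, fibo(5)=5, fibo(6)=8, fibo(7)=13, fibo(8)=21, fibo(9)=34
= 34


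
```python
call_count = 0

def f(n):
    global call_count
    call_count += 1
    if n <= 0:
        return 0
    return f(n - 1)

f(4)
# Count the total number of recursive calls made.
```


f(4) calls f(3) calls ... calls f(0)
Total calls: 4 + 1 (for base case) = 5


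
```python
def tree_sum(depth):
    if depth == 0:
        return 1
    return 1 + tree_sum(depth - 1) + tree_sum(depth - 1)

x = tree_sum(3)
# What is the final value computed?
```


tree_sum(3)
= 1 + tree_sum(2) + tree_sum(2)
= 1 + 2 * tree_sum(2)
tree_sum(k) = 2^(k+1) - 1
tree_sum(0) = 1
tree_sum(1) = 3
tree_sum(2) = 7
tree_sum(3) = 15
tree_sum(3) = 2^4 - 1 = 15


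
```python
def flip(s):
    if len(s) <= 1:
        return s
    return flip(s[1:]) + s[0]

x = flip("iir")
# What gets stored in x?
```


flip("iir")
= flip("ir") + "i"
= flip("r") + "i" + "i"
= "r" + "i" + "i"
= "rii"


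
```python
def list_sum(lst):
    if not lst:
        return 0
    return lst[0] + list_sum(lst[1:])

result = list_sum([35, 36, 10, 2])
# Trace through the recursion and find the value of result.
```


list_sum([35, 36, 10, 2])
= 35 + list_sum([36, 10, 2])
= 35 + 36 + list_sum([10, 2])
= 35 + 36 + 10 + list_sum([2])
= 35 + 36 + 10 + 2 + list_sum([])
= 35 + 36 + 10 + 2 + 0
= 83


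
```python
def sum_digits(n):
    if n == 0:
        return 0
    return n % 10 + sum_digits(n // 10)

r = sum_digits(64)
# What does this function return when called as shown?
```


sum_digits(64)
= 4 + sum_digits(6)
= 4 + 6 + sum_digits(0)
= 4 + 6 + 0
= 10


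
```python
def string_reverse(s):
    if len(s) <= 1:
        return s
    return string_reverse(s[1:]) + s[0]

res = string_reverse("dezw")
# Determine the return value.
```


string_reverse("dezw")
= string_reverse("ezw") + "d"
= string_reverse("zw") + "e" + "d"
= string_reverse("w") + "z" + "e" + "d"
= "w" + "z" + "e" + "d"
= "wzed"


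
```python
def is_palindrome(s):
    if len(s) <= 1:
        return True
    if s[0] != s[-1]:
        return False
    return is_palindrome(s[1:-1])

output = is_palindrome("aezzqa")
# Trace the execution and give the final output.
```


is_palindrome("aezzqa")
"aezzqa": s[0]='a' == s[-1]='a' -> is_palindrome("ezzq")
"ezzq": s[0]='e' != s[-1]='q' -> False
= False


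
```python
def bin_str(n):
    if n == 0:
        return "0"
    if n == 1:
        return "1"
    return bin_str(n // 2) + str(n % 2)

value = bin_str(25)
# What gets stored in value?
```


bin_str(25)
= bin_str(12) + "1"
= bin_str(6) + "0" + "1"
= bin_str(3) + "0" + "0" + "1"
= bin_str(1) + "1" + "0" + "0" + "1"
= "1" + "1" + "0" + "0" + "1"
= "11001"


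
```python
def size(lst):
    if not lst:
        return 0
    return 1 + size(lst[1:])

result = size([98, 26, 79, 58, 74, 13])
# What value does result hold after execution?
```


size([98, 26, 79, 58, 74, 13])
= 1 + size([26, 79, 58, 74, 13])
= 1 + 1 + size([79, 58, 74, 13])
= 1 + 1 + 1 + size([58, 74, 13])
= 1 + 1 + 1 + 1 + size([74, 13])
= 1 + 1 + 1 + 1 + 1 + size([13])
= 1 + 1 + 1 + 1 + 1 + 1 + size([])
= 1 + 1 + 1 + 1 + 1 + 1 + 0
= 6


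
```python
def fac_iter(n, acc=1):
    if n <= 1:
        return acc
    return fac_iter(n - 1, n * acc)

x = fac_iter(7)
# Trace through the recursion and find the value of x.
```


fac_iter(7, 1)
= fac_iter(6, 7 * 1) = fac_iter(6, 7)
= fac_iter(5, 6 * 7) = fac_iter(5, 42)
= fac_iter(4, 5 * 42) = fac_iter(4, 210)
= fac_iter(3, 4 * 210) = fac_iter(3, 840)
= fac_iter(2, 3 * 840) = fac_iter(2, 2520)
= fac_iter(1, 2 * 2520) = fac_iter(1, 5040)
n <= 1, return acc = 5040


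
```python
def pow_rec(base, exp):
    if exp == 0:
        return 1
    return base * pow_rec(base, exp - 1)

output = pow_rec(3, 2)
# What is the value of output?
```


pow_rec(3, 2)
= 3 * pow_rec(3, 1)
= 3 * 3 * pow_rec(3, 0)
= 3 * 3 * 1
= 9


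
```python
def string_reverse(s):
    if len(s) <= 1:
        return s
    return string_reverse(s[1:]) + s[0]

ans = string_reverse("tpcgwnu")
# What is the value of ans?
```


string_reverse("tpcgwnu")
= string_reverse("pcgwnu") + "t"
= string_reverse("cgwnu") + "p" + "t"
= string_reverse("gwnu") + "c" + "p" + "t"
= string_reverse("wnu") + "g" + "c" + "p" + "t"
= string_reverse("nu") + "w" + "g" + "c" + "p" + "t"
= string_reverse("u") + "n" + "w" + "g" + "c" + "p" + "t"
= "u" + "n" + "w" + "g" + "c" + "p" + "t"
= "unwgcpt"


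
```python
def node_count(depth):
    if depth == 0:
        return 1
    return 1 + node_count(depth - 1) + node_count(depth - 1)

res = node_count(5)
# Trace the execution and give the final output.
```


node_count(5)
= 1 + node_count(4) + node_count(4)
= 1 + 2 * node_count(4)
node_count(k) = 2^(k+1) - 1
node_count(0) = 1
node_count(1) = 3
node_count(2) = 7
node_count(3) = 15
node_count(4) = 31
node_count(5) = 2^6 - 1 = 63


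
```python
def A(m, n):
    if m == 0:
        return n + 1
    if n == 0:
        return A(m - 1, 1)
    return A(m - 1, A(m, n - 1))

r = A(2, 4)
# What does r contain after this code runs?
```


A(2, 4)
= A(1, A(2, 3))
First compute A(2, 3) = 9
= A(1, 9)
= 11


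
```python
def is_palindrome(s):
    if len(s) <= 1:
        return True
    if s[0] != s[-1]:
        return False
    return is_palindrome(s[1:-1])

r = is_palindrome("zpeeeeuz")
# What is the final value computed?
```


is_palindrome("zpeeeeuz")
"zpeeeeuz": s[0]='z' == s[-1]='z' -> is_palindrome("peeeeu")
"peeeeu": s[0]='p' != s[-1]='u' -> False
= False


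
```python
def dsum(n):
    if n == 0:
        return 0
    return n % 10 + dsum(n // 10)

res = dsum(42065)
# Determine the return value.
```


dsum(42065)
= 5 + dsum(4206)
= 5 + 6 + dsum(420)
= 5 + 6 + 0 + dsum(42)
= 5 + 6 + 0 + 2 + dsum(4)
= 5 + 6 + 0 + 2 + 4 + dsum(0)
= 5 + 6 + 0 + 2 + 4 + 0
= 17


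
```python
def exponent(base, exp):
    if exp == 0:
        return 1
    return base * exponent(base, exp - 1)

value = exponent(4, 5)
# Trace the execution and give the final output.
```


exponent(4, 5)
= 4 * exponent(4, 4)
= 4 * 4 * exponent(4, 3)
= 4 * 4 * 4 * exponent(4, 2)
= 4 * 4 * 4 * 4 * exponent(4, 1)
= 4 * 4 * 4 * 4 * 4 * exponent(4, 0)
= 4 * 4 * 4 * 4 * 4 * 1
= 1024


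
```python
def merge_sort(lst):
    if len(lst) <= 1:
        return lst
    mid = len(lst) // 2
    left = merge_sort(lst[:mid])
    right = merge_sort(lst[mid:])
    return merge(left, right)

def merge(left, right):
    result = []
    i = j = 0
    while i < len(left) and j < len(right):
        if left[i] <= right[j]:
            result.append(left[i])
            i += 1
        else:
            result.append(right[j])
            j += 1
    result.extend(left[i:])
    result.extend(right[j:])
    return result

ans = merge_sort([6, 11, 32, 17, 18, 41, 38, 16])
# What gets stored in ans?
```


merge_sort([6, 11, 32, 17, 18, 41, 38, 16])
Split into [6, 11, 32, 17] and [18, 41, 38, 16]
Left sorted: [6, 11, 17, 32]
Right sorted: [16, 18, 38, 41]
Merge [6, 11, 17, 32] and [16, 18, 38, 41]
= [6, 11, 16, 17, 18, 32, 38, 41]


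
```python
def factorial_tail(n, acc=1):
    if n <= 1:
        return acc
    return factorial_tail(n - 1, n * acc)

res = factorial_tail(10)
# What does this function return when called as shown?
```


factorial_tail(10, 1)
= factorial_tail(9, 10 * 1) = factorial_tail(9, 10)
= factorial_tail(8, 9 * 10) = factorial_tail(8, 90)
= factorial_tail(7, 8 * 90) = factorial_tail(7, 720)
= factorial_tail(6, 7 * 720) = factorial_tail(6, 5040)
= factorial_tail(5, 6 * 5040) = factorial_tail(5, 30240)
= factorial_tail(4, 5 * 30240) = factorial_tail(4, 151200)
= factorial_tail(3, 4 * 151200) = factorial_tail(3, 604800)
= factorial_tail(2, 3 * 604800) = factorial_tail(2, 1814400)
= factorial_tail(1, 2 * 1814400) = factorial_tail(1, 3628800)
n <= 1, return acc = 3628800


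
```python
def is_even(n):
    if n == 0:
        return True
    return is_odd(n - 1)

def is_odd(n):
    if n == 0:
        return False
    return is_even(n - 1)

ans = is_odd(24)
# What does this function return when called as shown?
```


is_odd(24)
= is_even(23)
= is_odd(22)
= is_even(21)
= is_odd(20)
= is_even(19)
= is_odd(18)
= is_even(17)
= is_odd(16)
= is_even(15)
= is_odd(14)
= is_even(13)
= is_odd(12)
= is_even(11)
= is_odd(10)
= is_even(9)
= is_odd(8)
= is_even(7)
= is_odd(6)
= is_even(5)
= is_odd(4)
= is_even(3)
= is_odd(2)
= is_even(1)
= is_odd(0)
n == 0: return False
= False


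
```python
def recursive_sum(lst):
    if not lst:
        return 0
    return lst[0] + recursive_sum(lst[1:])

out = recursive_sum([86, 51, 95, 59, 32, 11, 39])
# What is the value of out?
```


recursive_sum([86, 51, 95, 59, 32, 11, 39])
= 86 + recursive_sum([51, 95, 59, 32, 11, 39])
= 86 + 51 + recursive_sum([95, 59, 32, 11, 39])
= 86 + 51 + 95 + recursive_sum([59, 32, 11, 39])
= 86 + 51 + 95 + 59 + recursive_sum([32, 11, 39])
= 86 + 51 + 95 + 59 + 32 + recursive_sum([11, 39])
= 86 + 51 + 95 + 59 + 32 + 11 + recursive_sum([39])
= 86 + 51 + 95 + 59 + 32 + 11 + 39 + recursive_sum([])
= 86 + 51 + 95 + 59 + 32 + 11 + 39 + 0
= 373


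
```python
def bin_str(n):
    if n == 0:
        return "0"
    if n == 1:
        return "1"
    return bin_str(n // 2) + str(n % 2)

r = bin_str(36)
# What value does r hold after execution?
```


bin_str(36)
= bin_str(18) + "0"
= bin_str(9) + "0" + "0"
= bin_str(4) + "1" + "0" + "0"
= bin_str(2) + "0" + "1" + "0" + "0"
= bin_str(1) + "0" + "0" + "1" + "0" + "0"
= "1" + "0" + "0" + "1" + "0" + "0"
= "100100"


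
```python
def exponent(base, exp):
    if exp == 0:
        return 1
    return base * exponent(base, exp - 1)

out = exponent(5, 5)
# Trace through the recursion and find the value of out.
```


exponent(5, 5)
= 5 * exponent(5, 4)
= 5 * 5 * exponent(5, 3)
= 5 * 5 * 5 * exponent(5, 2)
= 5 * 5 * 5 * 5 * exponent(5, 1)
= 5 * 5 * 5 * 5 * 5 * exponent(5, 0)
= 5 * 5 * 5 * 5 * 5 * 1
= 3125


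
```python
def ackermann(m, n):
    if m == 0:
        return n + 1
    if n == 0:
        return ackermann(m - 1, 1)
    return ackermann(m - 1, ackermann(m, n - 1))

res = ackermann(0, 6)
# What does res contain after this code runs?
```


ackermann(0, 6)
m == 0: return 6 + 1 = 7
= 7


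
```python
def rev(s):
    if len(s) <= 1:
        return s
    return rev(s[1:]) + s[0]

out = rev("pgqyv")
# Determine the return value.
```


rev("pgqyv")
= rev("gqyv") + "p"
= rev("qyv") + "g" + "p"
= rev("yv") + "q" + "g" + "p"
= rev("v") + "y" + "q" + "g" + "p"
= "v" + "y" + "q" + "g" + "p"
= "vyqgp"


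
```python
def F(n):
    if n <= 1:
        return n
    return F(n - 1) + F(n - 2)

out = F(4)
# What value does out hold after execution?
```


F(4)
= F(3) + F(2)
= (F(2) + F(1)) + F(2)
Computing bottom-up: F(0)=0, F(1)=1, F(2)=1, F(3)=2, F(4)=3
= 3


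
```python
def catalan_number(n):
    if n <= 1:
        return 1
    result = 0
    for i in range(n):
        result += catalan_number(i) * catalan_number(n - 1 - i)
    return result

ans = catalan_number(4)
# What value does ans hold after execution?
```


catalan_number(4)
= sum of catalan_number(i) * catalan_number(4-1-i) for i in 0..3
First compute sub-values bottom-up:
  catalan_number(0) = 1, catalan_number(1) = 1
  catalan_number(2) = 1*1 + 1*1 = 2
  catalan_number(3) = 1*2 + 1*1 + 2*1 = 5
Now catalan_number(4):
  catalan_number(0)*catalan_number(3) = 1*5 = 5
  catalan_number(1)*catalan_number(2) = 1*2 = 2
  catalan_number(2)*catalan_number(1) = 2*1 = 2
  catalan_number(3)*catalan_number(0) = 5*1 = 5
= 5 + 2 + 2 + 5
= 14


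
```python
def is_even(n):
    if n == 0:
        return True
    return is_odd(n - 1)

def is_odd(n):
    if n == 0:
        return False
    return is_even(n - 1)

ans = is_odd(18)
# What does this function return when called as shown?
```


is_odd(18)
= is_even(17)
= is_odd(16)
= is_even(15)
= is_odd(14)
= is_even(13)
= is_odd(12)
= is_even(11)
= is_odd(10)
= is_even(9)
= is_odd(8)
= is_even(7)
= is_odd(6)
= is_even(5)
= is_odd(4)
= is_even(3)
= is_odd(2)
= is_even(1)
= is_odd(0)
n == 0: return False
= False


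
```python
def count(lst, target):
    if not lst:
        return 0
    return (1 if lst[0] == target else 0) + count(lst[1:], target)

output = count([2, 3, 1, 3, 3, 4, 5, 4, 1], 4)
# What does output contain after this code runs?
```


count([2, 3, 1, 3, 3, 4, 5, 4, 1], 4)
lst[0]=2 != 4: 0 + count([3, 1, 3, 3, 4, 5, 4, 1], 4)
lst[0]=3 != 4: 0 + count([1, 3, 3, 4, 5, 4, 1], 4)
lst[0]=1 != 4: 0 + count([3, 3, 4, 5, 4, 1], 4)
lst[0]=3 != 4: 0 + count([3, 4, 5, 4, 1], 4)
lst[0]=3 != 4: 0 + count([4, 5, 4, 1], 4)
lst[0]=4 == 4: 1 + count([5, 4, 1], 4)
lst[0]=5 != 4: 0 + count([4, 1], 4)
lst[0]=4 == 4: 1 + count([1], 4)
lst[0]=1 != 4: 0 + count([], 4)
= 2


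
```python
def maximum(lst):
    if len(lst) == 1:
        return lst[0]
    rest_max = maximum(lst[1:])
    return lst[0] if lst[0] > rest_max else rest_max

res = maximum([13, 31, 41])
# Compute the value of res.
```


maximum([13, 31, 41])
= compare 13 with maximum([31, 41])
= compare 31 with maximum([41])
Base: maximum([41]) = 41
compare 31 with 41: max = 41
compare 13 with 41: max = 41
= 41


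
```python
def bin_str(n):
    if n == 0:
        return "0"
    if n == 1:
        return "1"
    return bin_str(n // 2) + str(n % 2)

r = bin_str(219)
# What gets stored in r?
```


bin_str(219)
= bin_str(109) + "1"
= bin_str(54) + "1" + "1"
= bin_str(27) + "0" + "1" + "1"
= bin_str(13) + "1" + "0" + "1" + "1"
= bin_str(6) + "1" + "1" + "0" + "1" + "1"
= bin_str(3) + "0" + "1" + "1" + "0" + "1" + "1"
= bin_str(1) + "1" + "0" + "1" + "1" + "0" + "1" + "1"
= "1" + "1" + "0" + "1" + "1" + "0" + "1" + "1"
= "11011011"


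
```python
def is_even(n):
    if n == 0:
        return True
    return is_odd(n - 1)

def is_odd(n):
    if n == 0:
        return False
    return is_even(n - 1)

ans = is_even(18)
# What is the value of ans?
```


is_even(18)
= is_odd(17)
= is_even(16)
= is_odd(15)
= is_even(14)
= is_odd(13)
= is_even(12)
= is_odd(11)
= is_even(10)
= is_odd(9)
= is_even(8)
= is_odd(7)
= is_even(6)
= is_odd(5)
= is_even(4)
= is_odd(3)
= is_even(2)
= is_odd(1)
= is_even(0)
n == 0: return True
= True


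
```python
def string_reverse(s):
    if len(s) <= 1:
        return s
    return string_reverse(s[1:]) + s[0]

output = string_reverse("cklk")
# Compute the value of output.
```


string_reverse("cklk")
= string_reverse("klk") + "c"
= string_reverse("lk") + "k" + "c"
= string_reverse("k") + "l" + "k" + "c"
= "k" + "l" + "k" + "c"
= "klkc"


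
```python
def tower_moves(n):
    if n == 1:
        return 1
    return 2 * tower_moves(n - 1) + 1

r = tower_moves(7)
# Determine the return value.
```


tower_moves(7)
= 2 * tower_moves(6) + 1
= 2 * (2 * tower_moves(5) + 1) + 1
= 2 * (2 * (2 * tower_moves(4) + 1) + 1) + 1
= 2 * (2 * (2 * (2 * tower_moves(3) + 1) + 1) + 1) + 1
= 2 * (2 * (2 * (2 * (2 * tower_moves(2) + 1) + 1) + 1) + 1) + 1
= 2 * (2 * (2 * (2 * (2 * (2 * tower_moves(1) + 1) + 1) + 1) + 1) + 1) + 1
Now compute bottom-up:
tower_moves(1) = 1
tower_moves(2) = 2 * 1 + 1 = 3
tower_moves(3) = 2 * 3 + 1 = 7
tower_moves(4) = 2 * 7 + 1 = 15
tower_moves(5) = 2 * 15 + 1 = 31
tower_moves(6) = 2 * 31 + 1 = 63
tower_moves(7) = 2 * 63 + 1 = 127
= 127


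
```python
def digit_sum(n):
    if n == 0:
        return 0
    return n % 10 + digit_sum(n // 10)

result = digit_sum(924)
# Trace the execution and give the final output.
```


digit_sum(924)
= 4 + digit_sum(92)
= 4 + 2 + digit_sum(9)
= 4 + 2 + 9 + digit_sum(0)
= 4 + 2 + 9 + 0
= 15


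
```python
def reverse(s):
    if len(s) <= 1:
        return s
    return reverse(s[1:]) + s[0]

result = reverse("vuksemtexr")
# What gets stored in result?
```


reverse("vuksemtexr")
= reverse("uksemtexr") + "v"
= reverse("ksemtexr") + "u" + "v"
= reverse("semtexr") + "k" + "u" + "v"
= reverse("emtexr") + "s" + "k" + "u" + "v"
= reverse("mtexr") + "e" + "s" + "k" + "u" + "v"
= reverse("texr") + "m" + "e" + "s" + "k" + "u" + "v"
= reverse("exr") + "t" + "m" + "e" + "s" + "k" + "u" + "v"
= reverse("xr") + "e" + "t" + "m" + "e" + "s" + "k" + "u" + "v"
= reverse("r") + "x" + "e" + "t" + "m" + "e" + "s" + "k" + "u" + "v"
= "r" + "x" + "e" + "t" + "m" + "e" + "s" + "k" + "u" + "v"
= "rxetmeskuv"


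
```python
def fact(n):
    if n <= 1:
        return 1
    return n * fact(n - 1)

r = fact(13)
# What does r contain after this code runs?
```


fact(13)
= 13 * fact(12)
= 13 * 12 * fact(11)
= 13 * 12 * 11 * fact(10)
= 13 * 12 * 11 * 10 * fact(9)
= 13 * 12 * 11 * 10 * 9 * fact(8)
= 13 * 12 * 11 * 10 * 9 * 8 * fact(7)
= 13 * 12 * 11 * 10 * 9 * 8 * 7 * fact(6)
= 13 * 12 * 11 * 10 * 9 * 8 * 7 * 6 * fact(5)
= 13 * 12 * 11 * 10 * 9 * 8 * 7 * 6 * 5 * fact(4)
= 13 * 12 * 11 * 10 * 9 * 8 * 7 * 6 * 5 * 4 * fact(3)
= 13 * 12 * 11 * 10 * 9 * 8 * 7 * 6 * 5 * 4 * 3 * fact(2)
= 13 * 12 * 11 * 10 * 9 * 8 * 7 * 6 * 5 * 4 * 3 * 2 * fact(1)
= 13 * 12 * 11 * 10 * 9 * 8 * 7 * 6 * 5 * 4 * 3 * 2 * 1
= 6227020800


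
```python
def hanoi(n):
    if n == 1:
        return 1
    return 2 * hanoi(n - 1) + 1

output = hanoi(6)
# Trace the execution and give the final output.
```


hanoi(6)
= 2 * hanoi(5) + 1
= 2 * (2 * hanoi(4) + 1) + 1
= 2 * (2 * (2 * hanoi(3) + 1) + 1) + 1
= 2 * (2 * (2 * (2 * hanoi(2) + 1) + 1) + 1) + 1
= 2 * (2 * (2 * (2 * (2 * hanoi(1) + 1) + 1) + 1) + 1) + 1
Now compute bottom-up:
hanoi(1) = 1
hanoi(2) = 2 * 1 + 1 = 3
hanoi(3) = 2 * 3 + 1 = 7
hanoi(4) = 2 * 7 + 1 = 15
hanoi(5) = 2 * 15 + 1 = 31
hanoi(6) = 2 * 31 + 1 = 63
= 63


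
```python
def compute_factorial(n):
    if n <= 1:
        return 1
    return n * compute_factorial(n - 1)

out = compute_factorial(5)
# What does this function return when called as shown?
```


compute_factorial(5)
= 5 * compute_factorial(4)
= 5 * 4 * compute_factorial(3)
= 5 * 4 * 3 * compute_factorial(2)
= 5 * 4 * 3 * 2 * compute_factorial(1)
= 5 * 4 * 3 * 2 * 1
= 120


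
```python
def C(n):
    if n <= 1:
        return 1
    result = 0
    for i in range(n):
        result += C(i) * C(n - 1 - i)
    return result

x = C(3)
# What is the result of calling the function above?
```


C(3)
= sum of C(i) * C(3-1-i) for i in 0..2
First compute sub-values bottom-up:
  C(0) = 1, C(1) = 1
  C(2) = 1*1 + 1*1 = 2
Now C(3):
  C(0)*C(2) = 1*2 = 2
  C(1)*C(1) = 1*1 = 1
  C(2)*C(0) = 2*1 = 2
= 2 + 1 + 2
= 5


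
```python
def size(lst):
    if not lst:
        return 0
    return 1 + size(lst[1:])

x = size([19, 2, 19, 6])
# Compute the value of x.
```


size([19, 2, 19, 6])
= 1 + size([2, 19, 6])
= 1 + 1 + size([19, 6])
= 1 + 1 + 1 + size([6])
= 1 + 1 + 1 + 1 + size([])
= 1 + 1 + 1 + 1 + 0
= 4


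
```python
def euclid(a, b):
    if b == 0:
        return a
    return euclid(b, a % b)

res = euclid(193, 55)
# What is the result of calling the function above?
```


euclid(193, 55)
= euclid(55, 193 % 55) = euclid(55, 28)
= euclid(28, 55 % 28) = euclid(28, 27)
= euclid(27, 28 % 27) = euclid(27, 1)
= euclid(1, 27 % 1) = euclid(1, 0)
b == 0, return a = 1


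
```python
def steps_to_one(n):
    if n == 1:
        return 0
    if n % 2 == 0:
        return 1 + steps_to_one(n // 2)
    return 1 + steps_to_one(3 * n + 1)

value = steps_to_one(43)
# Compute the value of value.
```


steps_to_one(43)
43 is odd -> 3*43+1 = 130 -> steps_to_one(130)
130 is even -> steps_to_one(65)
65 is odd -> 3*65+1 = 196 -> steps_to_one(196)
196 is even -> steps_to_one(98)
98 is even -> steps_to_one(49)
49 is odd -> 3*49+1 = 148 -> steps_to_one(148)
148 is even -> steps_to_one(74)
74 is even -> steps_to_one(37)
37 is odd -> 3*37+1 = 112 -> steps_to_one(112)
112 is even -> steps_to_one(56)
56 is even -> steps_to_one(28)
28 is even -> steps_to_one(14)
14 is even -> steps_to_one(7)
7 is odd -> 3*7+1 = 22 -> steps_to_one(22)
22 is even -> steps_to_one(11)
11 is odd -> 3*11+1 = 34 -> steps_to_one(34)
34 is even -> steps_to_one(17)
17 is odd -> 3*17+1 = 52 -> steps_to_one(52)
52 is even -> steps_to_one(26)
26 is even -> steps_to_one(13)
13 is odd -> 3*13+1 = 40 -> steps_to_one(40)
40 is even -> steps_to_one(20)
20 is even -> steps_to_one(10)
10 is even -> steps_to_one(5)
5 is odd -> 3*5+1 = 16 -> steps_to_one(16)
16 is even -> steps_to_one(8)
8 is even -> steps_to_one(4)
4 is even -> steps_to_one(2)
2 is even -> steps_to_one(1)
Reached 1 after 29 steps
= 29


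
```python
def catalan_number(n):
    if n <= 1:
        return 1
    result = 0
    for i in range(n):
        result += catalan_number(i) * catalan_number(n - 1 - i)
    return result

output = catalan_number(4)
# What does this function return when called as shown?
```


catalan_number(4)
= sum of catalan_number(i) * catalan_number(4-1-i) for i in 0..3
First compute sub-values bottom-up:
  catalan_number(0) = 1, catalan_number(1) = 1
  catalan_number(2) = 1*1 + 1*1 = 2
  catalan_number(3) = 1*2 + 1*1 + 2*1 = 5
Now catalan_number(4):
  catalan_number(0)*catalan_number(3) = 1*5 = 5
  catalan_number(1)*catalan_number(2) = 1*2 = 2
  catalan_number(2)*catalan_number(1) = 2*1 = 2
  catalan_number(3)*catalan_number(0) = 5*1 = 5
= 5 + 2 + 2 + 5
= 14


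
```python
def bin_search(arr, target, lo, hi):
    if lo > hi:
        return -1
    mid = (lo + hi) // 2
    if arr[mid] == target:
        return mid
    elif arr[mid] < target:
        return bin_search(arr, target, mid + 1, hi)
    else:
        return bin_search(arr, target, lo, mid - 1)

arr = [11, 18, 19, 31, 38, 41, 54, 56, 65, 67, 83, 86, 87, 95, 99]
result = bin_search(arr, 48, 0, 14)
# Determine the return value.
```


bin_search(arr, 48, 0, 14)
lo=0, hi=14, mid=7, arr[mid]=56
56 > 48, search left half
lo=0, hi=6, mid=3, arr[mid]=31
31 < 48, search right half
lo=4, hi=6, mid=5, arr[mid]=41
41 < 48, search right half
lo=6, hi=6, mid=6, arr[mid]=54
54 > 48, search left half
lo > hi, target not found, return -1
= -1


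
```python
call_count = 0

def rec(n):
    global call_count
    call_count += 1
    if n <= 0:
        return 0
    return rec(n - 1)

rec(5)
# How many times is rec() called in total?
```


rec(5) calls rec(4) calls ... calls rec(0)
Total calls: 5 + 1 (for base case) = 6


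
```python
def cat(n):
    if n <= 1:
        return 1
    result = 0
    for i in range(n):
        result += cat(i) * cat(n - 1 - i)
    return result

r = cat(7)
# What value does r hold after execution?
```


cat(7)
= sum of cat(i) * cat(7-1-i) for i in 0..6
First compute sub-values bottom-up:
  cat(0) = 1, cat(1) = 1
  cat(2) = 1*1 + 1*1 = 2
  cat(3) = 1*2 + 1*1 + 2*1 = 5
  cat(4) = 1*5 + 1*2 + 2*1 + 5*1 = 14
  cat(5) = 1*14 + 1*5 + 2*2 + 5*1 + 14*1 = 42
  cat(6) = 1*42 + 1*14 + 2*5 + 5*2 + 14*1 + 42*1 = 132
Now cat(7):
  cat(0)*cat(6) = 1*132 = 132
  cat(1)*cat(5) = 1*42 = 42
  cat(2)*cat(4) = 2*14 = 28
  cat(3)*cat(3) = 5*5 = 25
  cat(4)*cat(2) = 14*2 = 28
  cat(5)*cat(1) = 42*1 = 42
  cat(6)*cat(0) = 132*1 = 132
= 132 + 42 + 28 + 25 + 28 + 42 + 132
= 429


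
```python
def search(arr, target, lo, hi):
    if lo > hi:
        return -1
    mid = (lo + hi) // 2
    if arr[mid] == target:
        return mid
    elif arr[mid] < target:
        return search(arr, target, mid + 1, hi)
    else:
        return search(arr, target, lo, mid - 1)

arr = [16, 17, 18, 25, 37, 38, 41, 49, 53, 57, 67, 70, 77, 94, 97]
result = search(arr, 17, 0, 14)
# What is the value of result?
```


search(arr, 17, 0, 14)
lo=0, hi=14, mid=7, arr[mid]=49
49 > 17, search left half
lo=0, hi=6, mid=3, arr[mid]=25
25 > 17, search left half
lo=0, hi=2, mid=1, arr[mid]=17
arr[1] == 17, found at index 1
= 1


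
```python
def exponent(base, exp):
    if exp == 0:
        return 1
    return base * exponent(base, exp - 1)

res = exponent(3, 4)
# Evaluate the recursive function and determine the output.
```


exponent(3, 4)
= 3 * exponent(3, 3)
= 3 * 3 * exponent(3, 2)
= 3 * 3 * 3 * exponent(3, 1)
= 3 * 3 * 3 * 3 * exponent(3, 0)
= 3 * 3 * 3 * 3 * 1
= 81


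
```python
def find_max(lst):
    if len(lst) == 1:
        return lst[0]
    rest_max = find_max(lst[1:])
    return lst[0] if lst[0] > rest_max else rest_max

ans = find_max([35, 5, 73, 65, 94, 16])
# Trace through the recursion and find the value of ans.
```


find_max([35, 5, 73, 65, 94, 16])
= compare 35 with find_max([5, 73, 65, 94, 16])
= compare 5 with find_max([73, 65, 94, 16])
= compare 73 with find_max([65, 94, 16])
= compare 65 with find_max([94, 16])
= compare 94 with find_max([16])
Base: find_max([16]) = 16
compare 94 with 16: max = 94
compare 65 with 94: max = 94
compare 73 with 94: max = 94
compare 5 with 94: max = 94
compare 35 with 94: max = 94
= 94


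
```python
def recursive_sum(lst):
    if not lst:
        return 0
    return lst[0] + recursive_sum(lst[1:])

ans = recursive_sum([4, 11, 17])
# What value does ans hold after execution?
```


recursive_sum([4, 11, 17])
= 4 + recursive_sum([11, 17])
= 4 + 11 + recursive_sum([17])
= 4 + 11 + 17 + recursive_sum([])
= 4 + 11 + 17 + 0
= 32


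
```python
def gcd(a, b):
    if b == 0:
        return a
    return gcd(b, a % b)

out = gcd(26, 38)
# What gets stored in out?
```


gcd(26, 38)
= gcd(38, 26 % 38) = gcd(38, 26)
= gcd(26, 38 % 26) = gcd(26, 12)
= gcd(12, 26 % 12) = gcd(12, 2)
= gcd(2, 12 % 2) = gcd(2, 0)
b == 0, return a = 2


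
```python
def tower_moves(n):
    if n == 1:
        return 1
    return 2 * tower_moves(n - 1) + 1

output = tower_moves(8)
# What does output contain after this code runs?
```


tower_moves(8)
= 2 * tower_moves(7) + 1
= 2 * (2 * tower_moves(6) + 1) + 1
= 2 * (2 * (2 * tower_moves(5) + 1) + 1) + 1
= 2 * (2 * (2 * (2 * tower_moves(4) + 1) + 1) + 1) + 1
= 2 * (2 * (2 * (2 * (2 * tower_moves(3) + 1) + 1) + 1) + 1) + 1
= 2 * (2 * (2 * (2 * (2 * (2 * tower_moves(2) + 1) + 1) + 1) + 1) + 1) + 1
= 2 * (2 * (2 * (2 * (2 * (2 * (2 * tower_moves(1) + 1) + 1) + 1) + 1) + 1) + 1) + 1
Now compute bottom-up:
tower_moves(1) = 1
tower_moves(2) = 2 * 1 + 1 = 3
tower_moves(3) = 2 * 3 + 1 = 7
tower_moves(4) = 2 * 7 + 1 = 15
tower_moves(5) = 2 * 15 + 1 = 31
tower_moves(6) = 2 * 31 + 1 = 63
tower_moves(7) = 2 * 63 + 1 = 127
tower_moves(8) = 2 * 127 + 1 = 255
= 255


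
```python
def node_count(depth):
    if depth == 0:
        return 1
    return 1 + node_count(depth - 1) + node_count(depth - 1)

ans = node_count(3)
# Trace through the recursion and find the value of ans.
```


node_count(3)
= 1 + node_count(2) + node_count(2)
= 1 + 2 * node_count(2)
node_count(k) = 2^(k+1) - 1
node_count(0) = 1
node_count(1) = 3
node_count(2) = 7
node_count(3) = 15
node_count(3) = 2^4 - 1 = 15
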